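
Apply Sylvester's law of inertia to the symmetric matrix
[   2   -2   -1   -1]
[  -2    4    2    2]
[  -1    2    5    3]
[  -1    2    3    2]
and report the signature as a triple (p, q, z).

step 0: pivot 2 → sign +
step 1: pivot 2 → sign +
step 2: pivot 4 → sign +
step 3: row/col 3 already zero → sign 0
signature = (3, 0, 1)

Answer: (3, 0, 1)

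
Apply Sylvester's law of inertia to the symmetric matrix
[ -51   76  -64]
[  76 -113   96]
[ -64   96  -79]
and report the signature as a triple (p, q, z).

step 0: pivot -51 → sign −
step 1: pivot 13/51 → sign +
step 2: pivot -3/13 → sign −
signature = (1, 2, 0)

Answer: (1, 2, 0)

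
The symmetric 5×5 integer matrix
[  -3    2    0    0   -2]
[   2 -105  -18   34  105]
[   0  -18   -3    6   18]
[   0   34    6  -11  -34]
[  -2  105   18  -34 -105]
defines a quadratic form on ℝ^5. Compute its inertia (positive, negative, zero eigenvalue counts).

step 0: pivot -3 → sign −
step 1: pivot -311/3 → sign −
step 2: pivot 39/311 → sign +
step 3: pivot 1/13 → sign +
step 4: row/col 4 already zero → sign 0
signature = (2, 2, 1)

Answer: (2, 2, 1)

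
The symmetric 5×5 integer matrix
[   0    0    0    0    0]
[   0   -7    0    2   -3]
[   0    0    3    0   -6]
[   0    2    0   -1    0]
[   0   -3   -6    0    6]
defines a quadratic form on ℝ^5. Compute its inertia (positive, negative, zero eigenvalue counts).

step 0: pivot -7 → sign −
step 1: pivot 3 → sign +
step 2: pivot -3/7 → sign −
step 3: pivot -3 → sign −
step 4: row/col 4 already zero → sign 0
signature = (1, 3, 1)

Answer: (1, 3, 1)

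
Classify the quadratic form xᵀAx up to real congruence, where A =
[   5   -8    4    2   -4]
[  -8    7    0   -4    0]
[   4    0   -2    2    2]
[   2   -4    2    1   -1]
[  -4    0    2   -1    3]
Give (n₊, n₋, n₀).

step 0: pivot 5 → sign +
step 1: pivot -29/5 → sign −
step 2: pivot 54/29 → sign +
step 3: pivot 5/27 → sign +
step 4: pivot -2/5 → sign −
signature = (3, 2, 0)

Answer: (3, 2, 0)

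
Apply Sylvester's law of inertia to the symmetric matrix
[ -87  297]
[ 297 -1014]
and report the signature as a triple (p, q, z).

step 0: pivot -87 → sign −
step 1: pivot -3/29 → sign −
signature = (0, 2, 0)

Answer: (0, 2, 0)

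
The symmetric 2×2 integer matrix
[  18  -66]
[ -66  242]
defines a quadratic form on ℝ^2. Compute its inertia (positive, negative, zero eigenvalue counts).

Answer: (1, 0, 1)

Derivation:
step 0: pivot 18 → sign +
step 1: row/col 1 already zero → sign 0
signature = (1, 0, 1)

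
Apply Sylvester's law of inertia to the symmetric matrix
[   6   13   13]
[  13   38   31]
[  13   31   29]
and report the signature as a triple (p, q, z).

step 0: pivot 6 → sign +
step 1: pivot 59/6 → sign +
step 2: pivot 1/59 → sign +
signature = (3, 0, 0)

Answer: (3, 0, 0)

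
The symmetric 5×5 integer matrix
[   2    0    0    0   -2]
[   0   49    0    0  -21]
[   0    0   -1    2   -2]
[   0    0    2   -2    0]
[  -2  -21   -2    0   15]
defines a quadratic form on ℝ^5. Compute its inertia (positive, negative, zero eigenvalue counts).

step 0: pivot 2 → sign +
step 1: pivot 49 → sign +
step 2: pivot -1 → sign −
step 3: pivot 2 → sign +
step 4: row/col 4 already zero → sign 0
signature = (3, 1, 1)

Answer: (3, 1, 1)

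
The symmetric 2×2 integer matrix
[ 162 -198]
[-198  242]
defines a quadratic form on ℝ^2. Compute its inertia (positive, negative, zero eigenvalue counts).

Answer: (1, 0, 1)

Derivation:
step 0: pivot 162 → sign +
step 1: row/col 1 already zero → sign 0
signature = (1, 0, 1)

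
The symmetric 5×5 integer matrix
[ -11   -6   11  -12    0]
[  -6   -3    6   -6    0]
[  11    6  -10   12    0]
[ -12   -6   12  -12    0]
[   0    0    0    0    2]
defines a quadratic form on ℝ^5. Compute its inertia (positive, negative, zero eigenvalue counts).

step 0: pivot -11 → sign −
step 1: pivot 3/11 → sign +
step 2: pivot 1 → sign +
step 3: pivot 2 → sign +
step 4: row/col 4 already zero → sign 0
signature = (3, 1, 1)

Answer: (3, 1, 1)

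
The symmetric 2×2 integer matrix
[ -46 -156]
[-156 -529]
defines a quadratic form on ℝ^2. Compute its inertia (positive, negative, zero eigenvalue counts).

Answer: (1, 1, 0)

Derivation:
step 0: pivot -46 → sign −
step 1: pivot 1/23 → sign +
signature = (1, 1, 0)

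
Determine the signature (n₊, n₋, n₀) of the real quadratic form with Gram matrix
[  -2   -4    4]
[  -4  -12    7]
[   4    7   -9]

step 0: pivot -2 → sign −
step 1: pivot -4 → sign −
step 2: pivot -3/4 → sign −
signature = (0, 3, 0)

Answer: (0, 3, 0)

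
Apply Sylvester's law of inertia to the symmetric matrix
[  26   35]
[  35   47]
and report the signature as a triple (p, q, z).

step 0: pivot 26 → sign +
step 1: pivot -3/26 → sign −
signature = (1, 1, 0)

Answer: (1, 1, 0)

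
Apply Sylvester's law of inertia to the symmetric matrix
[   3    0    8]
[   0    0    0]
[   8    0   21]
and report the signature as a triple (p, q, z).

Answer: (1, 1, 1)

Derivation:
step 0: pivot 3 → sign +
step 1: pivot -1/3 → sign −
step 2: row/col 2 already zero → sign 0
signature = (1, 1, 1)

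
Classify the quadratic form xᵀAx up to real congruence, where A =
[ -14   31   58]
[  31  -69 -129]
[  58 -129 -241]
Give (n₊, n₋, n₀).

Answer: (1, 2, 0)

Derivation:
step 0: pivot -14 → sign −
step 1: pivot -5/14 → sign −
step 2: pivot 1/5 → sign +
signature = (1, 2, 0)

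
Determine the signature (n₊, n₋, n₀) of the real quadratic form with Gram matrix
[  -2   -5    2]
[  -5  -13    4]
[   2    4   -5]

step 0: pivot -2 → sign −
step 1: pivot -1/2 → sign −
step 2: pivot -1 → sign −
signature = (0, 3, 0)

Answer: (0, 3, 0)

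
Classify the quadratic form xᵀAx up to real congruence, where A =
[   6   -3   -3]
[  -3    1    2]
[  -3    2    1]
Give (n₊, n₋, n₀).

Answer: (1, 1, 1)

Derivation:
step 0: pivot 6 → sign +
step 1: pivot -1/2 → sign −
step 2: row/col 2 already zero → sign 0
signature = (1, 1, 1)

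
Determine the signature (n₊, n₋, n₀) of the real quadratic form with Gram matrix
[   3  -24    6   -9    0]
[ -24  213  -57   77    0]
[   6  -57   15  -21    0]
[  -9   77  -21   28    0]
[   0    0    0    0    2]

step 0: pivot 3 → sign +
step 1: pivot 21 → sign +
step 2: pivot -6/7 → sign −
step 3: pivot 2/3 → sign +
step 4: pivot 2 → sign +
signature = (4, 1, 0)

Answer: (4, 1, 0)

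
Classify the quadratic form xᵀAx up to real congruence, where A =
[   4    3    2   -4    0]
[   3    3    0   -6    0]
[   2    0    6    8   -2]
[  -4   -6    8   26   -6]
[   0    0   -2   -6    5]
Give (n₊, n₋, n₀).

Answer: (5, 0, 0)

Derivation:
step 0: pivot 4 → sign +
step 1: pivot 3/4 → sign +
step 2: pivot 2 → sign +
step 3: pivot 2 → sign +
step 4: pivot 1 → sign +
signature = (5, 0, 0)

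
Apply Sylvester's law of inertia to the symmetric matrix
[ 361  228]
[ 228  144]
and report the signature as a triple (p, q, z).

step 0: pivot 361 → sign +
step 1: row/col 1 already zero → sign 0
signature = (1, 0, 1)

Answer: (1, 0, 1)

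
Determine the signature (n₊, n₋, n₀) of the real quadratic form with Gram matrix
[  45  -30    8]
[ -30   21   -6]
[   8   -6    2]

Answer: (3, 0, 0)

Derivation:
step 0: pivot 45 → sign +
step 1: pivot 1 → sign +
step 2: pivot 2/15 → sign +
signature = (3, 0, 0)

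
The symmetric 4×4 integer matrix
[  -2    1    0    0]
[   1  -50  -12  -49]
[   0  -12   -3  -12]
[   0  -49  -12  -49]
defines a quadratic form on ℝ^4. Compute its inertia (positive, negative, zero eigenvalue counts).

step 0: pivot -2 → sign −
step 1: pivot -99/2 → sign −
step 2: pivot -1/11 → sign −
step 3: pivot -1/3 → sign −
signature = (0, 4, 0)

Answer: (0, 4, 0)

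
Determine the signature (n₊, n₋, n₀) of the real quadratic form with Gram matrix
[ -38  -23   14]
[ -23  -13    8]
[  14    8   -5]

step 0: pivot -38 → sign −
step 1: pivot 35/38 → sign +
step 2: pivot -3/35 → sign −
signature = (1, 2, 0)

Answer: (1, 2, 0)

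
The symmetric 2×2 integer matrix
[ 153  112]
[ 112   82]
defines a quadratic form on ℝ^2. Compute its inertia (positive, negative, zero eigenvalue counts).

Answer: (2, 0, 0)

Derivation:
step 0: pivot 153 → sign +
step 1: pivot 2/153 → sign +
signature = (2, 0, 0)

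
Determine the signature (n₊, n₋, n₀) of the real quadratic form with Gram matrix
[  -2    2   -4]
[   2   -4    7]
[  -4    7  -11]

Answer: (1, 2, 0)

Derivation:
step 0: pivot -2 → sign −
step 1: pivot -2 → sign −
step 2: pivot 3/2 → sign +
signature = (1, 2, 0)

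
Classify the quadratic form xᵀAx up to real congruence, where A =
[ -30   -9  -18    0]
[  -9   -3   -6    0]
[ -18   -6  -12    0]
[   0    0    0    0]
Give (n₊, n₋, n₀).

step 0: pivot -30 → sign −
step 1: pivot -3/10 → sign −
step 2: row/col 2 already zero → sign 0
step 3: row/col 3 already zero → sign 0
signature = (0, 2, 2)

Answer: (0, 2, 2)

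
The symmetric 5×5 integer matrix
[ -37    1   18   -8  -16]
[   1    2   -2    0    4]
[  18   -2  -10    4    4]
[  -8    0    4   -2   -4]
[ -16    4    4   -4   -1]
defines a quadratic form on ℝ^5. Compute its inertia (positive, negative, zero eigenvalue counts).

Answer: (2, 3, 0)

Derivation:
step 0: pivot -37 → sign −
step 1: pivot 75/37 → sign +
step 2: pivot -178/75 → sign −
step 3: pivot -26/89 → sign −
step 4: pivot 3/13 → sign +
signature = (2, 3, 0)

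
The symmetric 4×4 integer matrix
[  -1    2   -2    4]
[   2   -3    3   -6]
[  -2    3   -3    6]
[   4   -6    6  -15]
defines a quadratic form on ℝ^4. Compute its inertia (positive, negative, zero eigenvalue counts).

Answer: (1, 2, 1)

Derivation:
step 0: pivot -1 → sign −
step 1: pivot 1 → sign +
step 2: pivot -3 → sign −
step 3: row/col 3 already zero → sign 0
signature = (1, 2, 1)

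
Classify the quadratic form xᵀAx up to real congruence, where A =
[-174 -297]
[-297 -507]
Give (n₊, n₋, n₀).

Answer: (0, 2, 0)

Derivation:
step 0: pivot -174 → sign −
step 1: pivot -3/58 → sign −
signature = (0, 2, 0)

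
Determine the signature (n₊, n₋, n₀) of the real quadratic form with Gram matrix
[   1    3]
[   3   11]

step 0: pivot 1 → sign +
step 1: pivot 2 → sign +
signature = (2, 0, 0)

Answer: (2, 0, 0)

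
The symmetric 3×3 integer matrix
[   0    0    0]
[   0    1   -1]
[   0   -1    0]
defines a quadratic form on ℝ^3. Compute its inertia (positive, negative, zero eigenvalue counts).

step 0: pivot 1 → sign +
step 1: pivot -1 → sign −
step 2: row/col 2 already zero → sign 0
signature = (1, 1, 1)

Answer: (1, 1, 1)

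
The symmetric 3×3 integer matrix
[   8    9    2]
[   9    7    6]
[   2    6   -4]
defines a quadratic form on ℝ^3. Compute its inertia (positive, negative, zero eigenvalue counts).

step 0: pivot 8 → sign +
step 1: pivot -25/8 → sign −
step 2: row/col 2 already zero → sign 0
signature = (1, 1, 1)

Answer: (1, 1, 1)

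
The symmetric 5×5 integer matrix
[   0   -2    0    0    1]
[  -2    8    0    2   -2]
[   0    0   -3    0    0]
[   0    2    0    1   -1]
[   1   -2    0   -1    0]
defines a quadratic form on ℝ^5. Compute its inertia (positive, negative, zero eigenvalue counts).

step 0: pivot 8 → sign +
step 1: pivot -1/2 → sign −
step 2: pivot -3 → sign −
step 3: pivot 1 → sign +
step 4: row/col 4 already zero → sign 0
signature = (2, 2, 1)

Answer: (2, 2, 1)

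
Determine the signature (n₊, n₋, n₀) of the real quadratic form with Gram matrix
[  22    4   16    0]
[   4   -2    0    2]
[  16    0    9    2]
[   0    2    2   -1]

Answer: (3, 1, 0)

Derivation:
step 0: pivot 22 → sign +
step 1: pivot -30/11 → sign −
step 2: pivot 7/15 → sign +
step 3: pivot 3/7 → sign +
signature = (3, 1, 0)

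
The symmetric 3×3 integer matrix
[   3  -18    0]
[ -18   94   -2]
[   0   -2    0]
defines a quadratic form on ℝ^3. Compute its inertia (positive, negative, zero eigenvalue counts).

Answer: (2, 1, 0)

Derivation:
step 0: pivot 3 → sign +
step 1: pivot -14 → sign −
step 2: pivot 2/7 → sign +
signature = (2, 1, 0)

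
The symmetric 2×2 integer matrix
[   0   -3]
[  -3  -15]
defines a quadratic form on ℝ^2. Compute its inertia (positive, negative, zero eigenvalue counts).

step 0: pivot -15 → sign −
step 1: pivot 3/5 → sign +
signature = (1, 1, 0)

Answer: (1, 1, 0)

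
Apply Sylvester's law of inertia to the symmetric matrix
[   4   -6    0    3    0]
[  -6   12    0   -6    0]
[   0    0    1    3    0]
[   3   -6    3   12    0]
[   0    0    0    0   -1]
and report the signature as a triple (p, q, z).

step 0: pivot 4 → sign +
step 1: pivot 3 → sign +
step 2: pivot 1 → sign +
step 3: pivot -1 → sign −
step 4: row/col 4 already zero → sign 0
signature = (3, 1, 1)

Answer: (3, 1, 1)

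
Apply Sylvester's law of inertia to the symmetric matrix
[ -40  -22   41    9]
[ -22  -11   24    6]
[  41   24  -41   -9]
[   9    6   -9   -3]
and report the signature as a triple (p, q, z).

step 0: pivot -40 → sign −
step 1: pivot 11/10 → sign +
step 2: pivot -39/44 → sign −
step 3: pivot -6/13 → sign −
signature = (1, 3, 0)

Answer: (1, 3, 0)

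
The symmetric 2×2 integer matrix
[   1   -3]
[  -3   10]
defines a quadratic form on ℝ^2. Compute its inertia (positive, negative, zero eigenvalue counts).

Answer: (2, 0, 0)

Derivation:
step 0: pivot 1 → sign +
step 1: pivot 1 → sign +
signature = (2, 0, 0)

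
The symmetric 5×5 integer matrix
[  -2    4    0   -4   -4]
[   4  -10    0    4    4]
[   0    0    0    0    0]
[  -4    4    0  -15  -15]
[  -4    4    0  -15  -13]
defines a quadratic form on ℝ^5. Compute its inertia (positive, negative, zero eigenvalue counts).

step 0: pivot -2 → sign −
step 1: pivot -2 → sign −
step 2: pivot 1 → sign +
step 3: pivot 2 → sign +
step 4: row/col 4 already zero → sign 0
signature = (2, 2, 1)

Answer: (2, 2, 1)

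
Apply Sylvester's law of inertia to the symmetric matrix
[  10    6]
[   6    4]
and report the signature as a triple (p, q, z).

step 0: pivot 10 → sign +
step 1: pivot 2/5 → sign +
signature = (2, 0, 0)

Answer: (2, 0, 0)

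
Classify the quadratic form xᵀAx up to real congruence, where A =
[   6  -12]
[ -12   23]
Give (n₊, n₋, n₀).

Answer: (1, 1, 0)

Derivation:
step 0: pivot 6 → sign +
step 1: pivot -1 → sign −
signature = (1, 1, 0)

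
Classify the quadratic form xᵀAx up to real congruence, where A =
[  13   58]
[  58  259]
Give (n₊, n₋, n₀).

step 0: pivot 13 → sign +
step 1: pivot 3/13 → sign +
signature = (2, 0, 0)

Answer: (2, 0, 0)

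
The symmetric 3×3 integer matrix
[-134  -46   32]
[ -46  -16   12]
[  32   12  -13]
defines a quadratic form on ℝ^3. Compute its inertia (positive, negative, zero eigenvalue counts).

step 0: pivot -134 → sign −
step 1: pivot -14/67 → sign −
step 2: pivot -3/7 → sign −
signature = (0, 3, 0)

Answer: (0, 3, 0)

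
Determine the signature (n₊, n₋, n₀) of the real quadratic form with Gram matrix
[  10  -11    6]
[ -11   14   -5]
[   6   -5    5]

step 0: pivot 10 → sign +
step 1: pivot 19/10 → sign +
step 2: pivot 1/19 → sign +
signature = (3, 0, 0)

Answer: (3, 0, 0)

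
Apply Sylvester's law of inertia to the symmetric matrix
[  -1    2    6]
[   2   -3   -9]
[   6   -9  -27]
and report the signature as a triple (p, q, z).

Answer: (1, 1, 1)

Derivation:
step 0: pivot -1 → sign −
step 1: pivot 1 → sign +
step 2: row/col 2 already zero → sign 0
signature = (1, 1, 1)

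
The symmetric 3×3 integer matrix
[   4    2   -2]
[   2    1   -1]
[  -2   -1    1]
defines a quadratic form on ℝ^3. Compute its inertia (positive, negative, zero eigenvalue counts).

step 0: pivot 4 → sign +
step 1: row/col 1 already zero → sign 0
step 2: row/col 2 already zero → sign 0
signature = (1, 0, 2)

Answer: (1, 0, 2)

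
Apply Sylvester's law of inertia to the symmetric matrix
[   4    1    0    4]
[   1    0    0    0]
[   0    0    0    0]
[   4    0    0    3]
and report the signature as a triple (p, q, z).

Answer: (2, 1, 1)

Derivation:
step 0: pivot 4 → sign +
step 1: pivot -1/4 → sign −
step 2: pivot 3 → sign +
step 3: row/col 3 already zero → sign 0
signature = (2, 1, 1)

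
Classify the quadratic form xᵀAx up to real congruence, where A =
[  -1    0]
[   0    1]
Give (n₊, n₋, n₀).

Answer: (1, 1, 0)

Derivation:
step 0: pivot -1 → sign −
step 1: pivot 1 → sign +
signature = (1, 1, 0)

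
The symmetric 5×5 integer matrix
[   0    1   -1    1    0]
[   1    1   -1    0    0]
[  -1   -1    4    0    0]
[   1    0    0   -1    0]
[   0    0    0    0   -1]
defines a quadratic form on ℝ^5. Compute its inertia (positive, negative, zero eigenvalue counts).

step 0: pivot 1 → sign +
step 1: pivot -1 → sign −
step 2: pivot 3 → sign +
step 3: pivot -1 → sign −
step 4: row/col 4 already zero → sign 0
signature = (2, 2, 1)

Answer: (2, 2, 1)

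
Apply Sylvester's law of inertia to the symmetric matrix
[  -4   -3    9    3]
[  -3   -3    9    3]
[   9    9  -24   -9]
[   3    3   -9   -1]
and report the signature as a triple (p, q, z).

Answer: (2, 2, 0)

Derivation:
step 0: pivot -4 → sign −
step 1: pivot -3/4 → sign −
step 2: pivot 3 → sign +
step 3: pivot 2 → sign +
signature = (2, 2, 0)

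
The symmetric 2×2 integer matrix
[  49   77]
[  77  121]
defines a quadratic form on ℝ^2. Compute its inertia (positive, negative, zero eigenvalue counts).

Answer: (1, 0, 1)

Derivation:
step 0: pivot 49 → sign +
step 1: row/col 1 already zero → sign 0
signature = (1, 0, 1)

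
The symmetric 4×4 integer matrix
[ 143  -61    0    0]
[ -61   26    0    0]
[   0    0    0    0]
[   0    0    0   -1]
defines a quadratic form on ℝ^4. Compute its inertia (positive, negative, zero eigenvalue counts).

Answer: (1, 2, 1)

Derivation:
step 0: pivot 143 → sign +
step 1: pivot -3/143 → sign −
step 2: pivot -1 → sign −
step 3: row/col 3 already zero → sign 0
signature = (1, 2, 1)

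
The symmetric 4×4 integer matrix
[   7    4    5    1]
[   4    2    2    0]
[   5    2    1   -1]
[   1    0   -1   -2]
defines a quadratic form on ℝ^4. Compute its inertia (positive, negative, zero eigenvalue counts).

Answer: (1, 2, 1)

Derivation:
step 0: pivot 7 → sign +
step 1: pivot -2/7 → sign −
step 2: pivot -1 → sign −
step 3: row/col 3 already zero → sign 0
signature = (1, 2, 1)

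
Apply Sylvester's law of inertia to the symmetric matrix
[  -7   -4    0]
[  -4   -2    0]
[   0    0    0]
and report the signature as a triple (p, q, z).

step 0: pivot -7 → sign −
step 1: pivot 2/7 → sign +
step 2: row/col 2 already zero → sign 0
signature = (1, 1, 1)

Answer: (1, 1, 1)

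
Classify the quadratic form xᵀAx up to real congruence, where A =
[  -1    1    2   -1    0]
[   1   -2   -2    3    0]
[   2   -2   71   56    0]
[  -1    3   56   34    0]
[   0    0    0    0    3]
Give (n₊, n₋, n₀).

step 0: pivot -1 → sign −
step 1: pivot -1 → sign −
step 2: pivot 75 → sign +
step 3: pivot 3/25 → sign +
step 4: pivot 3 → sign +
signature = (3, 2, 0)

Answer: (3, 2, 0)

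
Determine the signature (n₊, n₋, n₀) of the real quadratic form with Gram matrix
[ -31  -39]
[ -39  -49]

step 0: pivot -31 → sign −
step 1: pivot 2/31 → sign +
signature = (1, 1, 0)

Answer: (1, 1, 0)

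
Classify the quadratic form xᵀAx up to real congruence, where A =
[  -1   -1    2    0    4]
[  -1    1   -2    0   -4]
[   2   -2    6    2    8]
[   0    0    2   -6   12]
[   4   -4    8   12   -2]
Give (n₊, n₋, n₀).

Answer: (2, 2, 1)

Derivation:
step 0: pivot -1 → sign −
step 1: pivot 2 → sign +
step 2: pivot 2 → sign +
step 3: pivot -8 → sign −
step 4: row/col 4 already zero → sign 0
signature = (2, 2, 1)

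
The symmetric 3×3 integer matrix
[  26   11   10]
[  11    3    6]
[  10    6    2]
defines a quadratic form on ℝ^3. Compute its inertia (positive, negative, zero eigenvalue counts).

step 0: pivot 26 → sign +
step 1: pivot -43/26 → sign −
step 2: pivot 2/43 → sign +
signature = (2, 1, 0)

Answer: (2, 1, 0)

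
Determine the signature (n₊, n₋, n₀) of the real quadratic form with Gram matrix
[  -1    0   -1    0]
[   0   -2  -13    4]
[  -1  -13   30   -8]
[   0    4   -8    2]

Answer: (1, 3, 0)

Derivation:
step 0: pivot -1 → sign −
step 1: pivot -2 → sign −
step 2: pivot 231/2 → sign +
step 3: pivot -2/231 → sign −
signature = (1, 3, 0)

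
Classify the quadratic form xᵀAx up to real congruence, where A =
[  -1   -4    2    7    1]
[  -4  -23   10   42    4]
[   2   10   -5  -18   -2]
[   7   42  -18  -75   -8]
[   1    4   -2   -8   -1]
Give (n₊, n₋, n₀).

Answer: (1, 4, 0)

Derivation:
step 0: pivot -1 → sign −
step 1: pivot -7 → sign −
step 2: pivot -3/7 → sign −
step 3: pivot 2 → sign +
step 4: pivot -1/2 → sign −
signature = (1, 4, 0)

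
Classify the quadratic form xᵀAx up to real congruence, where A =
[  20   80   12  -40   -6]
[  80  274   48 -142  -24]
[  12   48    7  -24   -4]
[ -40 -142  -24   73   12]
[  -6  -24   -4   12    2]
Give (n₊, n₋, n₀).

Answer: (3, 2, 0)

Derivation:
step 0: pivot 20 → sign +
step 1: pivot -46 → sign −
step 2: pivot -1/5 → sign −
step 3: pivot 1/23 → sign +
step 4: pivot 1 → sign +
signature = (3, 2, 0)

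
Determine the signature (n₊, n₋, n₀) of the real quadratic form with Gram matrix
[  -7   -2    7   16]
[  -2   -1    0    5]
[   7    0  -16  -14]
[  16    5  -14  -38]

Answer: (1, 3, 0)

Derivation:
step 0: pivot -7 → sign −
step 1: pivot -3/7 → sign −
step 2: pivot 1/3 → sign +
step 3: pivot -1 → sign −
signature = (1, 3, 0)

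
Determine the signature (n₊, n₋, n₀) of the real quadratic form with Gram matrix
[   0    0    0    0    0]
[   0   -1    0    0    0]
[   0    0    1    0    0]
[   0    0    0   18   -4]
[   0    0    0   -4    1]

Answer: (3, 1, 1)

Derivation:
step 0: pivot -1 → sign −
step 1: pivot 1 → sign +
step 2: pivot 18 → sign +
step 3: pivot 1/9 → sign +
step 4: row/col 4 already zero → sign 0
signature = (3, 1, 1)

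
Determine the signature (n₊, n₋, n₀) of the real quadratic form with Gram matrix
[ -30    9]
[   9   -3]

step 0: pivot -30 → sign −
step 1: pivot -3/10 → sign −
signature = (0, 2, 0)

Answer: (0, 2, 0)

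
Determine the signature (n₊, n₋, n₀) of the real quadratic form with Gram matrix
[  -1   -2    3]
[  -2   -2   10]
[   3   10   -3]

Answer: (1, 2, 0)

Derivation:
step 0: pivot -1 → sign −
step 1: pivot 2 → sign +
step 2: pivot -2 → sign −
signature = (1, 2, 0)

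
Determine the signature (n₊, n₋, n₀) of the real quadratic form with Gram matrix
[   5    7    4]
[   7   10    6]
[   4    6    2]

step 0: pivot 5 → sign +
step 1: pivot 1/5 → sign +
step 2: pivot -2 → sign −
signature = (2, 1, 0)

Answer: (2, 1, 0)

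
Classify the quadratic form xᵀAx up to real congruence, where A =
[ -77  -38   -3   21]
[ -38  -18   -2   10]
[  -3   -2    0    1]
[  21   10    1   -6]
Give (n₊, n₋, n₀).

step 0: pivot -77 → sign −
step 1: pivot 58/77 → sign +
step 2: pivot -7/29 → sign −
step 3: pivot -3/7 → sign −
signature = (1, 3, 0)

Answer: (1, 3, 0)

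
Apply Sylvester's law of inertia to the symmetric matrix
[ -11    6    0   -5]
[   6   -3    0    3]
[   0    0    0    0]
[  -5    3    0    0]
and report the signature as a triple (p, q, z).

Answer: (2, 1, 1)

Derivation:
step 0: pivot -11 → sign −
step 1: pivot 3/11 → sign +
step 2: pivot 2 → sign +
step 3: row/col 3 already zero → sign 0
signature = (2, 1, 1)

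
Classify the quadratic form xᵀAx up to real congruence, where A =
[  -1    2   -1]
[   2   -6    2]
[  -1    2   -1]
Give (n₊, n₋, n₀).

Answer: (0, 2, 1)

Derivation:
step 0: pivot -1 → sign −
step 1: pivot -2 → sign −
step 2: row/col 2 already zero → sign 0
signature = (0, 2, 1)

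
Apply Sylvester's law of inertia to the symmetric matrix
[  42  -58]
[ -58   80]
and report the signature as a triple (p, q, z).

Answer: (1, 1, 0)

Derivation:
step 0: pivot 42 → sign +
step 1: pivot -2/21 → sign −
signature = (1, 1, 0)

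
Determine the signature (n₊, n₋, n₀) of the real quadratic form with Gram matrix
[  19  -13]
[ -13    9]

Answer: (2, 0, 0)

Derivation:
step 0: pivot 19 → sign +
step 1: pivot 2/19 → sign +
signature = (2, 0, 0)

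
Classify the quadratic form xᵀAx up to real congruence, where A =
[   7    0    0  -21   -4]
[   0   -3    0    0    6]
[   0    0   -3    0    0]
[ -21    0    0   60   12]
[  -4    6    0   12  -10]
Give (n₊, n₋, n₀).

Answer: (1, 4, 0)

Derivation:
step 0: pivot 7 → sign +
step 1: pivot -3 → sign −
step 2: pivot -3 → sign −
step 3: pivot -3 → sign −
step 4: pivot -2/7 → sign −
signature = (1, 4, 0)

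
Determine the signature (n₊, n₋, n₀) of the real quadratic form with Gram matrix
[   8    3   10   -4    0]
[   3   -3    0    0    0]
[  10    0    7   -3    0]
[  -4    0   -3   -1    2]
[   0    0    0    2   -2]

Answer: (1, 4, 0)

Derivation:
step 0: pivot 8 → sign +
step 1: pivot -33/8 → sign −
step 2: pivot -23/11 → sign −
step 3: pivot -52/23 → sign −
step 4: pivot -3/13 → sign −
signature = (1, 4, 0)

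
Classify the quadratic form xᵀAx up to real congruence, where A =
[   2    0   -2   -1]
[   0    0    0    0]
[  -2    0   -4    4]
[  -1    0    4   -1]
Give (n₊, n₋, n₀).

step 0: pivot 2 → sign +
step 1: pivot -6 → sign −
step 2: row/col 2 already zero → sign 0
step 3: row/col 3 already zero → sign 0
signature = (1, 1, 2)

Answer: (1, 1, 2)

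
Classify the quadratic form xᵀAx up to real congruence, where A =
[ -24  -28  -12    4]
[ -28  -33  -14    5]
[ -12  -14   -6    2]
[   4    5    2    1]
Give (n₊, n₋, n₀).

step 0: pivot -24 → sign −
step 1: pivot -1/3 → sign −
step 2: pivot 2 → sign +
step 3: row/col 3 already zero → sign 0
signature = (1, 2, 1)

Answer: (1, 2, 1)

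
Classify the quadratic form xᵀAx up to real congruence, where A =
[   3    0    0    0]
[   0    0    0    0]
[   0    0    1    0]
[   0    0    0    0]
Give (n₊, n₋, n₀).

Answer: (2, 0, 2)

Derivation:
step 0: pivot 3 → sign +
step 1: pivot 1 → sign +
step 2: row/col 2 already zero → sign 0
step 3: row/col 3 already zero → sign 0
signature = (2, 0, 2)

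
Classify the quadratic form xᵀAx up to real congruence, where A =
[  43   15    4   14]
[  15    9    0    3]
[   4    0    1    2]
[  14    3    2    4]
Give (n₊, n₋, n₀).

Answer: (3, 1, 0)

Derivation:
step 0: pivot 43 → sign +
step 1: pivot 162/43 → sign +
step 2: pivot 1/9 → sign +
step 3: pivot -3/2 → sign −
signature = (3, 1, 0)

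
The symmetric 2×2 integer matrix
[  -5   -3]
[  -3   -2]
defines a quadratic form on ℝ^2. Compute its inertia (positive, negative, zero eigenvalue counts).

Answer: (0, 2, 0)

Derivation:
step 0: pivot -5 → sign −
step 1: pivot -1/5 → sign −
signature = (0, 2, 0)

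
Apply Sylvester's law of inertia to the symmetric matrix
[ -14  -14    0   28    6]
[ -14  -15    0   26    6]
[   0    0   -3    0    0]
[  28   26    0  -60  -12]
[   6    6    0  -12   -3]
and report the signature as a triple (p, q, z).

Answer: (0, 4, 1)

Derivation:
step 0: pivot -14 → sign −
step 1: pivot -1 → sign −
step 2: pivot -3 → sign −
step 3: pivot -3/7 → sign −
step 4: row/col 4 already zero → sign 0
signature = (0, 4, 1)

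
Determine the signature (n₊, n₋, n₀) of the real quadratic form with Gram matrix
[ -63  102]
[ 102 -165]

step 0: pivot -63 → sign −
step 1: pivot 1/7 → sign +
signature = (1, 1, 0)

Answer: (1, 1, 0)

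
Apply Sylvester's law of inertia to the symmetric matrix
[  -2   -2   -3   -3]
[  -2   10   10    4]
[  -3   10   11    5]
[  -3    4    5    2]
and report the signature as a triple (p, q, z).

Answer: (2, 2, 0)

Derivation:
step 0: pivot -2 → sign −
step 1: pivot 12 → sign +
step 2: pivot 17/12 → sign +
step 3: pivot -3/17 → sign −
signature = (2, 2, 0)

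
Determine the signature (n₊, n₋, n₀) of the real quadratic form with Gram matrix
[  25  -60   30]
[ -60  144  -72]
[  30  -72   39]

step 0: pivot 25 → sign +
step 1: pivot 3 → sign +
step 2: row/col 2 already zero → sign 0
signature = (2, 0, 1)

Answer: (2, 0, 1)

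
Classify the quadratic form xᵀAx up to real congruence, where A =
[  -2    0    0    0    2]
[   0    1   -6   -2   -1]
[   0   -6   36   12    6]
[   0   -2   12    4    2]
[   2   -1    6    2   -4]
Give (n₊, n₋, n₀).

step 0: pivot -2 → sign −
step 1: pivot 1 → sign +
step 2: pivot -3 → sign −
step 3: row/col 3 already zero → sign 0
step 4: row/col 4 already zero → sign 0
signature = (1, 2, 2)

Answer: (1, 2, 2)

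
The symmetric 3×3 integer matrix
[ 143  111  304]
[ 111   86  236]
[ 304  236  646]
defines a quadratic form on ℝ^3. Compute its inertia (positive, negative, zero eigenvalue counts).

step 0: pivot 143 → sign +
step 1: pivot -23/143 → sign −
step 2: pivot -6/23 → sign −
signature = (1, 2, 0)

Answer: (1, 2, 0)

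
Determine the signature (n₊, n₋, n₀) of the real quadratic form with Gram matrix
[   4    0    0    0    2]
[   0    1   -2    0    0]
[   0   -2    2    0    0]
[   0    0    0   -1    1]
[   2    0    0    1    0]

Answer: (2, 2, 1)

Derivation:
step 0: pivot 4 → sign +
step 1: pivot 1 → sign +
step 2: pivot -2 → sign −
step 3: pivot -1 → sign −
step 4: row/col 4 already zero → sign 0
signature = (2, 2, 1)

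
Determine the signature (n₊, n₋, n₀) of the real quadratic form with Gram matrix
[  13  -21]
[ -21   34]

Answer: (2, 0, 0)

Derivation:
step 0: pivot 13 → sign +
step 1: pivot 1/13 → sign +
signature = (2, 0, 0)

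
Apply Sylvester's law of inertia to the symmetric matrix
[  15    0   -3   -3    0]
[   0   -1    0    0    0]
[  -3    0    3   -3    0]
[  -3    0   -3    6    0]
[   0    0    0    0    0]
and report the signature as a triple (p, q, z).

step 0: pivot 15 → sign +
step 1: pivot -1 → sign −
step 2: pivot 12/5 → sign +
step 3: row/col 3 already zero → sign 0
step 4: row/col 4 already zero → sign 0
signature = (2, 1, 2)

Answer: (2, 1, 2)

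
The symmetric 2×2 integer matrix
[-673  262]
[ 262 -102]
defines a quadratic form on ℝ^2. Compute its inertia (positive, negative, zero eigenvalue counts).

step 0: pivot -673 → sign −
step 1: pivot -2/673 → sign −
signature = (0, 2, 0)

Answer: (0, 2, 0)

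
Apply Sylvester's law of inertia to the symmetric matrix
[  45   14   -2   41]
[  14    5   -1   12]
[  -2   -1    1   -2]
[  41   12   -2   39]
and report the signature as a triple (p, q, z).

step 0: pivot 45 → sign +
step 1: pivot 29/45 → sign +
step 2: pivot 20/29 → sign +
step 3: pivot 1/5 → sign +
signature = (4, 0, 0)

Answer: (4, 0, 0)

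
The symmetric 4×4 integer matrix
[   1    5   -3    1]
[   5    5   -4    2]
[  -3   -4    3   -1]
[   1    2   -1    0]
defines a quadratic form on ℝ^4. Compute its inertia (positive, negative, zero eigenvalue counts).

step 0: pivot 1 → sign +
step 1: pivot -20 → sign −
step 2: pivot 1/20 → sign +
step 3: pivot -3 → sign −
signature = (2, 2, 0)

Answer: (2, 2, 0)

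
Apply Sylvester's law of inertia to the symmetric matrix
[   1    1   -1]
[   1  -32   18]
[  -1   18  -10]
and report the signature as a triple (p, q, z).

Answer: (1, 2, 0)

Derivation:
step 0: pivot 1 → sign +
step 1: pivot -33 → sign −
step 2: pivot -2/33 → sign −
signature = (1, 2, 0)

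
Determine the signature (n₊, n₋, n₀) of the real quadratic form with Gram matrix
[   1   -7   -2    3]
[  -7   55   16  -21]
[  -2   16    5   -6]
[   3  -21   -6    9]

Answer: (3, 0, 1)

Derivation:
step 0: pivot 1 → sign +
step 1: pivot 6 → sign +
step 2: pivot 1/3 → sign +
step 3: row/col 3 already zero → sign 0
signature = (3, 0, 1)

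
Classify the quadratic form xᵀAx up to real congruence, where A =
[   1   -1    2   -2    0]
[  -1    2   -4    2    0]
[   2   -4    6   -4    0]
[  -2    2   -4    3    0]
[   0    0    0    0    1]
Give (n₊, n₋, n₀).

step 0: pivot 1 → sign +
step 1: pivot 1 → sign +
step 2: pivot -2 → sign −
step 3: pivot -1 → sign −
step 4: pivot 1 → sign +
signature = (3, 2, 0)

Answer: (3, 2, 0)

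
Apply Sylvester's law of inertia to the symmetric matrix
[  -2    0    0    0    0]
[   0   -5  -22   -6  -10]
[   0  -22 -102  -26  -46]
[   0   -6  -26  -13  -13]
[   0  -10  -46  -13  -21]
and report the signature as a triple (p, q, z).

Answer: (0, 4, 1)

Derivation:
step 0: pivot -2 → sign −
step 1: pivot -5 → sign −
step 2: pivot -26/5 → sign −
step 3: pivot -75/13 → sign −
step 4: row/col 4 already zero → sign 0
signature = (0, 4, 1)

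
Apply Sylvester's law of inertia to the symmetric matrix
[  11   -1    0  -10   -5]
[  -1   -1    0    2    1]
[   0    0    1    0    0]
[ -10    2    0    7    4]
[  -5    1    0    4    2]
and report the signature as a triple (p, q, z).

Answer: (2, 2, 1)

Derivation:
step 0: pivot 11 → sign +
step 1: pivot -12/11 → sign −
step 2: pivot 1 → sign +
step 3: pivot -1 → sign −
step 4: row/col 4 already zero → sign 0
signature = (2, 2, 1)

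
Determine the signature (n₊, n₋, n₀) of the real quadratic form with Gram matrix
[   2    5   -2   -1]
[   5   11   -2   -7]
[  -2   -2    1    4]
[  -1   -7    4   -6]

step 0: pivot 2 → sign +
step 1: pivot -3/2 → sign −
step 2: pivot 5 → sign +
step 3: pivot -1/5 → sign −
signature = (2, 2, 0)

Answer: (2, 2, 0)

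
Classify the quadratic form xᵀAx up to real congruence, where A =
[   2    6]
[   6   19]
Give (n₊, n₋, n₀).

step 0: pivot 2 → sign +
step 1: pivot 1 → sign +
signature = (2, 0, 0)

Answer: (2, 0, 0)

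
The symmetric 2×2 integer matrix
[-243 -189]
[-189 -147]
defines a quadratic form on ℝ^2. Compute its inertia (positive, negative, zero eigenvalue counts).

Answer: (0, 1, 1)

Derivation:
step 0: pivot -243 → sign −
step 1: row/col 1 already zero → sign 0
signature = (0, 1, 1)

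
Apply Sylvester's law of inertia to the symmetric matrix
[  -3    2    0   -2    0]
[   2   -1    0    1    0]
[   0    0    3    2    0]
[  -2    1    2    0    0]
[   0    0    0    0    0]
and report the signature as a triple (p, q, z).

step 0: pivot -3 → sign −
step 1: pivot 1/3 → sign +
step 2: pivot 3 → sign +
step 3: pivot -1/3 → sign −
step 4: row/col 4 already zero → sign 0
signature = (2, 2, 1)

Answer: (2, 2, 1)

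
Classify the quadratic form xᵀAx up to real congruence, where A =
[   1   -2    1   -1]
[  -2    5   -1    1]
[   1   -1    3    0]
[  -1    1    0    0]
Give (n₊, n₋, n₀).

step 0: pivot 1 → sign +
step 1: pivot 1 → sign +
step 2: pivot 1 → sign +
step 3: pivot -6 → sign −
signature = (3, 1, 0)

Answer: (3, 1, 0)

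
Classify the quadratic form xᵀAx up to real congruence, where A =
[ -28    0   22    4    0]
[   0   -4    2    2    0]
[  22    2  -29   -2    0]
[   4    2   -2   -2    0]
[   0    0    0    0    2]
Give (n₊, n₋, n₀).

step 0: pivot -28 → sign −
step 1: pivot -4 → sign −
step 2: pivot -75/7 → sign −
step 3: pivot 2 → sign +
step 4: row/col 4 already zero → sign 0
signature = (1, 3, 1)

Answer: (1, 3, 1)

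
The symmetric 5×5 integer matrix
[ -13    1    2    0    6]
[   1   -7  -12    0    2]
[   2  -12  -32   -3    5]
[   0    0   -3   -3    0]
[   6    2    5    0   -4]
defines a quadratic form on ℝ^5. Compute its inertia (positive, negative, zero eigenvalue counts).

step 0: pivot -13 → sign −
step 1: pivot -90/13 → sign −
step 2: pivot -514/45 → sign −
step 3: pivot -1137/514 → sign −
step 4: pivot -3/379 → sign −
signature = (0, 5, 0)

Answer: (0, 5, 0)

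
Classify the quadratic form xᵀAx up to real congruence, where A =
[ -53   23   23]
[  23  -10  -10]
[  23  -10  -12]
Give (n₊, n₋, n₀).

Answer: (0, 3, 0)

Derivation:
step 0: pivot -53 → sign −
step 1: pivot -1/53 → sign −
step 2: pivot -2 → sign −
signature = (0, 3, 0)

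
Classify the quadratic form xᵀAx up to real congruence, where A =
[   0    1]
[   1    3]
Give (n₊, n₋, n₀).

step 0: pivot 3 → sign +
step 1: pivot -1/3 → sign −
signature = (1, 1, 0)

Answer: (1, 1, 0)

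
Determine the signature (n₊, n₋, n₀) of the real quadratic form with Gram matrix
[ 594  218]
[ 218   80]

step 0: pivot 594 → sign +
step 1: pivot -2/297 → sign −
signature = (1, 1, 0)

Answer: (1, 1, 0)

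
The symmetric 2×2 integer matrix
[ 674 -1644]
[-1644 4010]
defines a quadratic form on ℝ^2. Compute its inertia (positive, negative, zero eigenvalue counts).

Answer: (2, 0, 0)

Derivation:
step 0: pivot 674 → sign +
step 1: pivot 2/337 → sign +
signature = (2, 0, 0)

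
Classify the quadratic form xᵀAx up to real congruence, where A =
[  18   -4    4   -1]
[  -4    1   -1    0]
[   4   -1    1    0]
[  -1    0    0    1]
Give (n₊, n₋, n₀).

step 0: pivot 18 → sign +
step 1: pivot 1/9 → sign +
step 2: pivot 1/2 → sign +
step 3: row/col 3 already zero → sign 0
signature = (3, 0, 1)

Answer: (3, 0, 1)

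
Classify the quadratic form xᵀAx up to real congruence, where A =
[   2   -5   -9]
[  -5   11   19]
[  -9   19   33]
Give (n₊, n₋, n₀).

Answer: (2, 1, 0)

Derivation:
step 0: pivot 2 → sign +
step 1: pivot -3/2 → sign −
step 2: pivot 2/3 → sign +
signature = (2, 1, 0)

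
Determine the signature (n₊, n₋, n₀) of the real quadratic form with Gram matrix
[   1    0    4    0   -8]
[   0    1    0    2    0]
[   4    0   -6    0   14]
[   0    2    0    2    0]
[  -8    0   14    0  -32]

Answer: (3, 2, 0)

Derivation:
step 0: pivot 1 → sign +
step 1: pivot 1 → sign +
step 2: pivot -22 → sign −
step 3: pivot -2 → sign −
step 4: pivot 2/11 → sign +
signature = (3, 2, 0)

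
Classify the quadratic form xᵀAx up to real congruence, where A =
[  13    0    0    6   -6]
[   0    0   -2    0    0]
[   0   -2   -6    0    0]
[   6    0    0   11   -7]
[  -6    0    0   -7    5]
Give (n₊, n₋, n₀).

Answer: (4, 1, 0)

Derivation:
step 0: pivot 13 → sign +
step 1: pivot -6 → sign −
step 2: pivot 2/3 → sign +
step 3: pivot 107/13 → sign +
step 4: pivot 6/107 → sign +
signature = (4, 1, 0)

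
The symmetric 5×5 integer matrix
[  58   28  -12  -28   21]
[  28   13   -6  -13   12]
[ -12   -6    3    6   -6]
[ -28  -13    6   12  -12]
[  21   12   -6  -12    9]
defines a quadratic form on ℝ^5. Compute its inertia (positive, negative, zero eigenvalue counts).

Answer: (2, 3, 0)

Derivation:
step 0: pivot 58 → sign +
step 1: pivot -15/29 → sign −
step 2: pivot 3/5 → sign +
step 3: pivot -1 → sign −
step 4: pivot -3/2 → sign −
signature = (2, 3, 0)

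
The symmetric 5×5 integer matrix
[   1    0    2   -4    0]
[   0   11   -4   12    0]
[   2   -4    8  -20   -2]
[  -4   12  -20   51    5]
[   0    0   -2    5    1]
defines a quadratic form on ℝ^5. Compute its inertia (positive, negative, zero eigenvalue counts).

Answer: (4, 1, 0)

Derivation:
step 0: pivot 1 → sign +
step 1: pivot 11 → sign +
step 2: pivot 28/11 → sign +
step 3: pivot -1 → sign −
step 4: pivot 3/7 → sign +
signature = (4, 1, 0)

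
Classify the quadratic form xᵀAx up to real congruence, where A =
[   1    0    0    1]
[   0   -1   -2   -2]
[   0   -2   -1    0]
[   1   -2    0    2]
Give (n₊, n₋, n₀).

step 0: pivot 1 → sign +
step 1: pivot -1 → sign −
step 2: pivot 3 → sign +
step 3: pivot -1/3 → sign −
signature = (2, 2, 0)

Answer: (2, 2, 0)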